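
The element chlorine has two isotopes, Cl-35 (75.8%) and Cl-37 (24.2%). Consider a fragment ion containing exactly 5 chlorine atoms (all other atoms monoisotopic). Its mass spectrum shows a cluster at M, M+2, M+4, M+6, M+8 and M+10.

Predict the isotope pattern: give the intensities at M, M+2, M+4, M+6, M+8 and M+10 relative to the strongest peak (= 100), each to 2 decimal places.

The 5 Cl atoms are independent, so intensities follow the terms of (0.758 + 0.242)^5.
P(M) = 0.758^5 = 0.250234
P(M+2) = 5 × 0.758^4 × 0.242^1 = 0.399450
P(M+4) = 10 × 0.758^3 × 0.242^2 = 0.255058
P(M+6) = 10 × 0.758^2 × 0.242^3 = 0.081430
P(M+8) = 5 × 0.758^1 × 0.242^4 = 0.012999
P(M+10) = 0.242^5 = 0.000830
The M+2 peak is largest (0.399450); scaling to 100 gives 62.64 : 100.00 : 63.85 : 20.39 : 3.25 : 0.21.

62.64 : 100.00 : 63.85 : 20.39 : 3.25 : 0.21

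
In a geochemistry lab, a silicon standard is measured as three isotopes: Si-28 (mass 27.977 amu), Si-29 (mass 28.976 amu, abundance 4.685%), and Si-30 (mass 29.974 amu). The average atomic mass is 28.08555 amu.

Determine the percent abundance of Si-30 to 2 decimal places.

Let x and y be the fractions of Si-28 and Si-30. Then x + y = 1 − 0.04685 = 0.95315 and 27.977x + 29.974y = 28.08555 − 0.04685×28.976 = 26.7280244.
Substituting: 27.977x + 29.974(0.95315 − x) = 26.7280244
(27.977 − 29.974)x = -1.8416937  ⇒  x = 0.92223, y = 0.03092
Si-28: 92.22%, Si-30: 3.09%.

3.09%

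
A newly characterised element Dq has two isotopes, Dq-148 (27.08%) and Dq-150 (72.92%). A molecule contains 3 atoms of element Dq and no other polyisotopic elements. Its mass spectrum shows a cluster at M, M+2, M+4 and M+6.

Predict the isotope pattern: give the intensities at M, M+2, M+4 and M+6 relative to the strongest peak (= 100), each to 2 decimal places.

Expanding (0.2708 + 0.7292)^3:
P(M) = 0.2708^3 = 0.019858
P(M+2) = 3 × 0.2708^2 × 0.7292^1 = 0.160422
P(M+4) = 3 × 0.2708^1 × 0.7292^2 = 0.431980
P(M+6) = 0.7292^3 = 0.387739
The M+4 peak is largest (0.431980); scaling to 100 gives 4.60 : 37.14 : 100.00 : 89.76.

4.60 : 37.14 : 100.00 : 89.76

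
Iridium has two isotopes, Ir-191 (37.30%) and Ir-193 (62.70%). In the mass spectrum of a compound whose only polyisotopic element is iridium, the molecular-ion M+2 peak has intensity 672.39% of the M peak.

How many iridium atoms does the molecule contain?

4

For n independent Ir atoms, I(M+2)/I(M) = n · (abundance Ir-193) / (abundance Ir-191) = n · 0.6270/0.3730.
n = 6.7239 × 0.3730/0.6270 = 4.00 ≈ 4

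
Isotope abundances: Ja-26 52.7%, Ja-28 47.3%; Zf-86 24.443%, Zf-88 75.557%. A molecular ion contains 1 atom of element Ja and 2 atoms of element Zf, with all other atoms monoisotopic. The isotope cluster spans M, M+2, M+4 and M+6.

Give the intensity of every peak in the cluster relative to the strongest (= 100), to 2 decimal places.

6.62 : 46.87 : 100.00 : 56.78

Element Ja pattern (n=1): 0.5270 : 0.4730
Element Zf pattern (n=2): 0.05974602 : 0.36936795 : 0.57088602
Convolve the two distributions (both contribute in 2-u steps):
  M: 0.5270×0.05974602 = 0.031486
  M+2: 0.5270×0.36936795 + 0.4730×0.05974602 = 0.222917
  M+4: 0.5270×0.57088602 + 0.4730×0.36936795 = 0.475568
  M+6: 0.4730×0.57088602 = 0.270029
Scale to base peak (0.475568) = 100: 6.62 : 46.87 : 100.00 : 56.78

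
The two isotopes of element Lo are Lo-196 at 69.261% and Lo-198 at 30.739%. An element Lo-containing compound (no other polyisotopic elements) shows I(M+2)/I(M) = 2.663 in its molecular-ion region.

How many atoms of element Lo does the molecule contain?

For n independent Lo atoms, I(M+2)/I(M) = n · (abundance Lo-198) / (abundance Lo-196) = n · 0.30739/0.69261.
n = 2.663 × 0.69261/0.30739 = 6.00 ≈ 6

6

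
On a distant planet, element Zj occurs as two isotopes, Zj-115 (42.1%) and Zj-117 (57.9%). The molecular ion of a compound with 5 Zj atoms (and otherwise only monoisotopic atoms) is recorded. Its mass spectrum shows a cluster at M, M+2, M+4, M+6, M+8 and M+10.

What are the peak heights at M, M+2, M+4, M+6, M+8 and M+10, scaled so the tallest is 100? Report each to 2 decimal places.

Expanding (0.421 + 0.579)^5:
P(M) = 0.421^5 = 0.013225
P(M+2) = 5 × 0.421^4 × 0.579^1 = 0.090945
P(M+4) = 10 × 0.421^3 × 0.579^2 = 0.250152
P(M+6) = 10 × 0.421^2 × 0.579^3 = 0.344033
P(M+8) = 5 × 0.421^1 × 0.579^4 = 0.236574
P(M+10) = 0.579^5 = 0.065072
The M+6 peak is largest (0.344033); scaling to 100 gives 3.84 : 26.43 : 72.71 : 100.00 : 68.76 : 18.91.

3.84 : 26.43 : 72.71 : 100.00 : 68.76 : 18.91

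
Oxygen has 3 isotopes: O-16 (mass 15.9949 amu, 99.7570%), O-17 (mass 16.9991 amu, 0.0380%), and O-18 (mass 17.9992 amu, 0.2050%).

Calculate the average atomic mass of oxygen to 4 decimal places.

15.9994 amu

Average mass = Σ (abundance × isotope mass) = 0.997570 × 15.9949 + 0.000380 × 16.9991 + 0.002050 × 17.9992
= 15.95603 + 0.00646 + 0.03690 = 15.99939 amu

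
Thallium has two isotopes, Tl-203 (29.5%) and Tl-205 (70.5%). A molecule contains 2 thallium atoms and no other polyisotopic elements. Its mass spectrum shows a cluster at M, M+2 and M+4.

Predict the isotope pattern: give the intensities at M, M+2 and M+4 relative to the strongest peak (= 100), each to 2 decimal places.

17.51 : 83.69 : 100.00

Expanding (0.295 + 0.705)^2:
P(M) = 0.295^2 = 0.087025
P(M+2) = 2 × 0.295^1 × 0.705^1 = 0.415950
P(M+4) = 0.705^2 = 0.497025
The M+4 peak is largest (0.497025); scaling to 100 gives 17.51 : 83.69 : 100.00.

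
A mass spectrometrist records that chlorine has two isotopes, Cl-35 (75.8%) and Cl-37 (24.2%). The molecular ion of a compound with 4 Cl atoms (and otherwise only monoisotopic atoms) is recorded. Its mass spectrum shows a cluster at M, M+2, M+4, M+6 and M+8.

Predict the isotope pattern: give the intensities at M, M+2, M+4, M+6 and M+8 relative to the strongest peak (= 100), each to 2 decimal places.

The 4 Cl atoms are independent, so intensities follow the terms of (0.758 + 0.242)^4.
P(M) = 0.758^4 = 0.330124
P(M+2) = 4 × 0.758^3 × 0.242^1 = 0.421583
P(M+4) = 6 × 0.758^2 × 0.242^2 = 0.201893
P(M+6) = 4 × 0.758^1 × 0.242^3 = 0.042971
P(M+8) = 0.242^4 = 0.003430
The M+2 peak is largest (0.421583); scaling to 100 gives 78.31 : 100.00 : 47.89 : 10.19 : 0.81.

78.31 : 100.00 : 47.89 : 10.19 : 0.81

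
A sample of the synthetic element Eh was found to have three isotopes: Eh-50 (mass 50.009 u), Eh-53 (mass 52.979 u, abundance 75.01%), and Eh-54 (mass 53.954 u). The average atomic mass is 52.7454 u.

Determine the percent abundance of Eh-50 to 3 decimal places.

Let x and y be the fractions of Eh-50 and Eh-54. Then x + y = 1 − 0.7501 = 0.2499 and 50.009x + 53.954y = 52.7454 − 0.7501×52.979 = 13.0058521.
Substituting: 50.009x + 53.954(0.2499 − x) = 13.0058521
(50.009 − 53.954)x = -0.4772525  ⇒  x = 0.12098, y = 0.12892
Eh-50: 12.098%, Eh-54: 12.892%.

12.098%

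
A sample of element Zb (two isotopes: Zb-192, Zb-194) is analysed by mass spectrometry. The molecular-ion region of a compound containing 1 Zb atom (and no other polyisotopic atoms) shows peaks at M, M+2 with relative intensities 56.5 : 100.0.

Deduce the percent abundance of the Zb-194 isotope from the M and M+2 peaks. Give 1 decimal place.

63.9%

If p is the fraction of Zb that is Zb-192, then I(M+2)/I(M) = [C(1,1)·p^0·(1−p)] / p^1 = 1·(1−p)/p = 100.0/56.5 = 1.7699
(1−p)/p = 1.7699/1 = 1.7699  ⇒  p = 1/(1 + 1.7699) = 0.3610
Zb-192: 36.1%, Zb-194: 63.9%.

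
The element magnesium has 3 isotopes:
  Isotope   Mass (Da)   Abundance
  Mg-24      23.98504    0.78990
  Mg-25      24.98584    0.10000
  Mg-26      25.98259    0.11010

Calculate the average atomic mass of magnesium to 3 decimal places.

Weight each isotope mass by its fractional abundance: 0.78990 × 23.98504 + 0.10000 × 24.98584 + 0.11010 × 25.98259
= 18.945783 + 2.498584 + 2.860683 = 24.305050 Da

24.305 Da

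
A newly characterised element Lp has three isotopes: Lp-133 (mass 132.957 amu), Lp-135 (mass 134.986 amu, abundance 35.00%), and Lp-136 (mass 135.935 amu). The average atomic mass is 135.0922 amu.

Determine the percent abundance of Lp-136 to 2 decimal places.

Let x and y be the fractions of Lp-133 and Lp-136. Then x + y = 1 − 0.3500 = 0.6500 and 132.957x + 135.935y = 135.0922 − 0.3500×134.986 = 87.8471.
Substituting: 132.957x + 135.935(0.6500 − x) = 87.8471
(132.957 − 135.935)x = -0.51065  ⇒  x = 0.17147, y = 0.47853
Lp-133: 17.15%, Lp-136: 47.85%.

47.85%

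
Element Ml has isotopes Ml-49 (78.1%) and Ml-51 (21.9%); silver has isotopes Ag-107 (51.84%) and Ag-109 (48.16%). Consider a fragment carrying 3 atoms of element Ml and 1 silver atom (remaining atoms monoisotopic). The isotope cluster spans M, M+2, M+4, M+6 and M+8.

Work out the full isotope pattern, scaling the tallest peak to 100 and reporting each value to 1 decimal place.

56.5 : 100.0 : 57.5 : 13.6 : 1.2

Element Ml pattern (n=3): 0.47637954 : 0.40074438 : 0.11237262 : 0.01050346
Silver pattern (n=1): 0.5184 : 0.4816
Convolve the two distributions (both contribute in 2-u steps):
  M: 0.47637954×0.5184 = 0.246955
  M+2: 0.47637954×0.4816 + 0.40074438×0.5184 = 0.437170
  M+4: 0.40074438×0.4816 + 0.11237262×0.5184 = 0.251252
  M+6: 0.11237262×0.4816 + 0.01050346×0.5184 = 0.059564
  M+8: 0.01050346×0.4816 = 0.005058
Scale to base peak (0.437170) = 100: 56.5 : 100.0 : 57.5 : 13.6 : 1.2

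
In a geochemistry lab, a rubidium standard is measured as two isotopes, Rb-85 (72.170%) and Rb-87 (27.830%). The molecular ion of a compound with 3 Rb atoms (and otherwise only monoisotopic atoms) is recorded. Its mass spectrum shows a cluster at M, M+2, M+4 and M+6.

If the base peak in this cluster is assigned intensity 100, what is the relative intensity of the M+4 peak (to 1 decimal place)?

Binomial terms of (0.72170 + 0.27830)^3: M 0.3759, M+2 0.4349, M+4 0.1677, M+6 0.0216 → M+2 is the base peak.
P(M+2) = C(3,1) × 0.72170^2 × 0.27830^1 = 3 × 0.52085089 × 0.2783 = 0.434858 (base)
P(M+4) = C(3,2) × 0.72170^1 × 0.27830^2 = 3 × 0.7217 × 0.07745089 = 0.167689
Relative intensity = 0.167689 / 0.434858 × 100 = 38.6

38.6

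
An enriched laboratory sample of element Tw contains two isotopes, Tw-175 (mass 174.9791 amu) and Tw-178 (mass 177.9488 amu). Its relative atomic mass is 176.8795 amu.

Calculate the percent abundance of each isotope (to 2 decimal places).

Let x be the fractional abundance of Tw-175; then Tw-178 has abundance 1 − x.
174.9791·x + 177.9488·(1 − x) = 176.8795
(174.9791 − 177.9488)·x = 176.8795 − 177.9488
x = -1.0693 / -2.9697 = 0.36007 → 36.01% Tw-175, 63.99% Tw-178.

Tw-175: 36.01%, Tw-178: 63.99%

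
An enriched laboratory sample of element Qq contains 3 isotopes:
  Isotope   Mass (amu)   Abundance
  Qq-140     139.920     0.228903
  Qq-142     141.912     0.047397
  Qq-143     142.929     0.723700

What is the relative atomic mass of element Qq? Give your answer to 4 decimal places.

The abundance-weighted mean is 0.228903 × 139.920 + 0.047397 × 141.912 + 0.723700 × 142.929
= 32.02811 + 6.72620 + 103.43772 = 142.19203 amu

142.1920 amu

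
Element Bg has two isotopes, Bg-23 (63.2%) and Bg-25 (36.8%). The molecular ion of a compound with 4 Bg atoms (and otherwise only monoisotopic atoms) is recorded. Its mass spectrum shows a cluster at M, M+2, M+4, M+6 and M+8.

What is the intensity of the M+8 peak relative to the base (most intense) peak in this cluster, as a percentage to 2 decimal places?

4.94%

Term probabilities: M 0.1595, M+2 0.3716, M+4 0.3245, M+6 0.1260, M+8 0.0183. Base peak = M+2.
P(M+2) = C(4,1) × 0.632^3 × 0.368^1 = 4 × 0.25243597 × 0.3680 = 0.371586 (base)
P(M+8) = C(4,4) × 0.632^0 × 0.368^4 = 1 × 1.0000 × 0.01833966 = 0.018340
Relative intensity = 0.018340 / 0.371586 × 100 = 4.94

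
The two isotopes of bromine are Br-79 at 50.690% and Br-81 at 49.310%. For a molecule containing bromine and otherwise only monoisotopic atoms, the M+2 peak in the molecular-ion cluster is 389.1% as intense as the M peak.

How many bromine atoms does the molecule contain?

4

The M+2/M ratio from n Br atoms is n · q/p = n · 0.49310/0.50690.
n = 3.891 × 0.50690/0.49310 = 4.00 ≈ 4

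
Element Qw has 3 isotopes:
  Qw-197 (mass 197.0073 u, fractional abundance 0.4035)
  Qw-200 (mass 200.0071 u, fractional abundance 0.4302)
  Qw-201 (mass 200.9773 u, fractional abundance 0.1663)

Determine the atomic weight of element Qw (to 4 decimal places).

Weight each isotope mass by its fractional abundance: 0.4035 × 197.0073 + 0.4302 × 200.0071 + 0.1663 × 200.9773
= 79.49245 + 86.04305 + 33.42252 = 198.95802 u

198.9580 u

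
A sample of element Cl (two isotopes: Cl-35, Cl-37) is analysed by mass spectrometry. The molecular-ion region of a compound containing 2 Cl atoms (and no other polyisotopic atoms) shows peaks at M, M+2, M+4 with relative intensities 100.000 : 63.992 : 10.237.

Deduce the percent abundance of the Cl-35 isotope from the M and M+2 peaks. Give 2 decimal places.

75.76%

Let p = fractional abundance of Cl-35. I(M+2)/I(M) = [C(2,1)·p^1·(1−p)] / p^2 = 2·(1−p)/p = 63.992/100.000 = 0.6399
(1−p)/p = 0.6399/2 = 0.3200  ⇒  p = 1/(1 + 0.3200) = 0.7576
Cl-35: 75.76%, Cl-37: 24.24%.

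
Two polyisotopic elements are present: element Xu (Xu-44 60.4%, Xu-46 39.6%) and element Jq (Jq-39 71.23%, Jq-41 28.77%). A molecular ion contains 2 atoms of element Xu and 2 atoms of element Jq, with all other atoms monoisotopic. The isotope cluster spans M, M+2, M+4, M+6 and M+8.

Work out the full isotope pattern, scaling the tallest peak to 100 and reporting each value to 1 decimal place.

Element Xu pattern (n=2): 0.364816 : 0.478368 : 0.156816
Element Jq pattern (n=2): 0.50737129 : 0.40985742 : 0.08277129
Convolve the two distributions (both contribute in 2-u steps):
  M: 0.364816×0.50737129 = 0.185097
  M+2: 0.364816×0.40985742 + 0.478368×0.50737129 = 0.392233
  M+4: 0.364816×0.08277129 + 0.478368×0.40985742 + 0.156816×0.50737129 = 0.305823
  M+6: 0.478368×0.08277129 + 0.156816×0.40985742 = 0.103867
  M+8: 0.156816×0.08277129 = 0.012980
Scale to base peak (0.392233) = 100: 47.2 : 100.0 : 78.0 : 26.5 : 3.3

47.2 : 100.0 : 78.0 : 26.5 : 3.3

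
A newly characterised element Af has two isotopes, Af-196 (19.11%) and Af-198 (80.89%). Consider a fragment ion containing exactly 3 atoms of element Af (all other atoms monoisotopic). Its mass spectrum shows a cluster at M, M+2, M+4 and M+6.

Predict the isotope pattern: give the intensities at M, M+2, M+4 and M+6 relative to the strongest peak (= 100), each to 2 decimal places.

1.32 : 16.74 : 70.87 : 100.00

Expanding (0.1911 + 0.8089)^3:
P(M) = 0.1911^3 = 0.006979
P(M+2) = 3 × 0.1911^2 × 0.8089^1 = 0.088621
P(M+4) = 3 × 0.1911^1 × 0.8089^2 = 0.375121
P(M+6) = 0.8089^3 = 0.529279
The M+6 peak is largest (0.529279); scaling to 100 gives 1.32 : 16.74 : 70.87 : 100.00.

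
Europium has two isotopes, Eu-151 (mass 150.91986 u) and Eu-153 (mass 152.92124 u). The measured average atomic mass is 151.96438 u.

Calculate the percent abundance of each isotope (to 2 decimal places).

Eu-151: 47.81%, Eu-153: 52.19%

Writing the weighted mean with unknown fraction x of Eu-151:
150.91986·x + 152.92124·(1 − x) = 151.96438
(150.91986 − 152.92124)·x = 151.96438 − 152.92124
x = -0.95686 / -2.00138 = 0.47810 → 47.81% Eu-151, 52.19% Eu-153.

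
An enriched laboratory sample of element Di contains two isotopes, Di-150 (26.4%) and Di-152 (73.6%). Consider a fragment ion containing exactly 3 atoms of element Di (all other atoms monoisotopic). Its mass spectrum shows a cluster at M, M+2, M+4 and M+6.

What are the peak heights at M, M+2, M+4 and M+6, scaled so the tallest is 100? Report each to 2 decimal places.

Expanding (0.264 + 0.736)^3:
P(M) = 0.264^3 = 0.018400
P(M+2) = 3 × 0.264^2 × 0.736^1 = 0.153889
P(M+4) = 3 × 0.264^1 × 0.736^2 = 0.429023
P(M+6) = 0.736^3 = 0.398688
The M+4 peak is largest (0.429023); scaling to 100 gives 4.29 : 35.87 : 100.00 : 92.93.

4.29 : 35.87 : 100.00 : 92.93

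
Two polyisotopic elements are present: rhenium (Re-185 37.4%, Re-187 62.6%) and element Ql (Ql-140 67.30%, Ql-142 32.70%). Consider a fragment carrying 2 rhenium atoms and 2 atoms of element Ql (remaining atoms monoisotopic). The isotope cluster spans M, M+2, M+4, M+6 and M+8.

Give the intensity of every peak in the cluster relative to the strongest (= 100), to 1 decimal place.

15.9 : 68.7 : 100.0 : 55.8 : 10.5

Rhenium pattern (n=2): 0.139876 : 0.468248 : 0.391876
Element Ql pattern (n=2): 0.452929 : 0.440142 : 0.106929
Convolve the two distributions (both contribute in 2-u steps):
  M: 0.139876×0.452929 = 0.063354
  M+2: 0.139876×0.440142 + 0.468248×0.452929 = 0.273648
  M+4: 0.139876×0.106929 + 0.468248×0.440142 + 0.391876×0.452929 = 0.398544
  M+6: 0.468248×0.106929 + 0.391876×0.440142 = 0.222550
  M+8: 0.391876×0.106929 = 0.041903
Scale to base peak (0.398544) = 100: 15.9 : 68.7 : 100.0 : 55.8 : 10.5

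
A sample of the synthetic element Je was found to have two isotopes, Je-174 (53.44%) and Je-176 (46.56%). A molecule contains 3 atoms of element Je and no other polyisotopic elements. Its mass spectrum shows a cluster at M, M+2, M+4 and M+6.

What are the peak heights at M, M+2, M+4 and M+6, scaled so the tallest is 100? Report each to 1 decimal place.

The 3 Je atoms are independent, so intensities follow the terms of (0.5344 + 0.4656)^3.
P(M) = 0.5344^3 = 0.152616
P(M+2) = 3 × 0.5344^2 × 0.4656^1 = 0.398903
P(M+4) = 3 × 0.5344^1 × 0.4656^2 = 0.347547
P(M+6) = 0.4656^3 = 0.100934
The M+2 peak is largest (0.398903); scaling to 100 gives 38.3 : 100.0 : 87.1 : 25.3.

38.3 : 100.0 : 87.1 : 25.3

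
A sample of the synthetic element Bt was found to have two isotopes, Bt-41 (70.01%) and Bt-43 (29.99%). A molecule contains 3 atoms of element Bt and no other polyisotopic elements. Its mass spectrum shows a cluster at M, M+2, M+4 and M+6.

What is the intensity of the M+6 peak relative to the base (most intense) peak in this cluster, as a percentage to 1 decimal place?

6.1%

Term probabilities: M 0.3431, M+2 0.4410, M+4 0.1889, M+6 0.0270. Base peak = M+2.
P(M+2) = C(3,1) × 0.7001^2 × 0.2999^1 = 3 × 0.49014001 × 0.2999 = 0.440979 (base)
P(M+6) = C(3,3) × 0.7001^0 × 0.2999^3 = 1 × 1.0000 × 0.02697301 = 0.026973
Relative intensity = 0.026973 / 0.440979 × 100 = 6.1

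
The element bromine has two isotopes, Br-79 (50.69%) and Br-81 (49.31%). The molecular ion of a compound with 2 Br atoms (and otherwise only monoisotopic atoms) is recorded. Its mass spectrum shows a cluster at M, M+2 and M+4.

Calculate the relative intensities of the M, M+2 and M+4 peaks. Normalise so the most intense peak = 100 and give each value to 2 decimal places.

51.40 : 100.00 : 48.64

The 2 Br atoms are independent, so intensities follow the terms of (0.5069 + 0.4931)^2.
P(M) = 0.5069^2 = 0.256948
P(M+2) = 2 × 0.5069^1 × 0.4931^1 = 0.499905
P(M+4) = 0.4931^2 = 0.243148
The M+2 peak is largest (0.499905); scaling to 100 gives 51.40 : 100.00 : 48.64.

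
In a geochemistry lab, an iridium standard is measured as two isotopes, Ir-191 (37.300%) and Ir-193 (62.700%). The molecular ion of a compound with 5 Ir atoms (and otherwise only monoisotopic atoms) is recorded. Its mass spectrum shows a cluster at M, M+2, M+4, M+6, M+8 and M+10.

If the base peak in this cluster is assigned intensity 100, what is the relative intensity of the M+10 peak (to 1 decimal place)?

Binomial terms of (0.37300 + 0.62700)^5: M 0.0072, M+2 0.0607, M+4 0.2040, M+6 0.3429, M+8 0.2882, M+10 0.0969 → M+6 is the base peak.
P(M+6) = C(5,3) × 0.37300^2 × 0.62700^3 = 10 × 0.139129 × 0.24649188 = 0.342942 (base)
P(M+10) = C(5,5) × 0.37300^0 × 0.62700^5 = 1 × 1.0000 × 0.09690311 = 0.096903
Relative intensity = 0.096903 / 0.342942 × 100 = 28.3

28.3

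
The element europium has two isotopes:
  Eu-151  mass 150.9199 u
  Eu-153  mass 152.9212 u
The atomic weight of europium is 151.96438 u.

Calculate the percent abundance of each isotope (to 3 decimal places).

Eu-151: 47.810%, Eu-153: 52.190%

Let x be the fractional abundance of Eu-151; then Eu-153 has abundance 1 − x.
150.9199·x + 152.9212·(1 − x) = 151.96438
(150.9199 − 152.9212)·x = 151.96438 − 152.9212
x = -0.95682 / -2.0013 = 0.47810 → 47.810% Eu-151, 52.190% Eu-153.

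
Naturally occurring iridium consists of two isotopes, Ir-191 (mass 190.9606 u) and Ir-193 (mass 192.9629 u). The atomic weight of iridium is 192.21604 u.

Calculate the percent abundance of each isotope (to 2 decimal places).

Ir-191: 37.30%, Ir-193: 62.70%

With x = fraction of Ir-191 (so Ir-193 is 1 − x):
190.9606·x + 192.9629·(1 − x) = 192.21604
(190.9606 − 192.9629)·x = 192.21604 − 192.9629
x = -0.74686 / -2.0023 = 0.37300 → 37.30% Ir-191, 62.70% Ir-193.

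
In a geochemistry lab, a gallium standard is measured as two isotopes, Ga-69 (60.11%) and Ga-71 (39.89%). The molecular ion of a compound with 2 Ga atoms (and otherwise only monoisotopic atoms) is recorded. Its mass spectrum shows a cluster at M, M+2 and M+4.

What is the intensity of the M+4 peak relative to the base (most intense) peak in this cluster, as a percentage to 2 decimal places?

Term probabilities: M 0.3613, M+2 0.4796, M+4 0.1591. Base peak = M+2.
P(M+2) = C(2,1) × 0.6011^1 × 0.3989^1 = 2 × 0.6011 × 0.3989 = 0.479558 (base)
P(M+4) = C(2,2) × 0.6011^0 × 0.3989^2 = 1 × 1.0000 × 0.15912121 = 0.159121
Relative intensity = 0.159121 / 0.479558 × 100 = 33.18

33.18%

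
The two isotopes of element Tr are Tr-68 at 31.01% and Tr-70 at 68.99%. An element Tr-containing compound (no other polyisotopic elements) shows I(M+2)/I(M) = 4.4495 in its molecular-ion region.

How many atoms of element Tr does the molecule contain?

The M+2/M ratio from n Tr atoms is n · q/p = n · 0.6899/0.3101.
n = 4.4495 × 0.3101/0.6899 = 2.00 ≈ 2

2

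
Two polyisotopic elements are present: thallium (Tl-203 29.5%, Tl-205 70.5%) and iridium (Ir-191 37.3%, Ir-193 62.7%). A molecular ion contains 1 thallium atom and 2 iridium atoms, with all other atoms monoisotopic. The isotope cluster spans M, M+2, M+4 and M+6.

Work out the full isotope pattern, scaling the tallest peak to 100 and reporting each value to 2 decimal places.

9.21 : 52.96 : 100.00 : 62.18

Thallium pattern (n=1): 0.2950 : 0.7050
Iridium pattern (n=2): 0.139129 : 0.467742 : 0.393129
Convolve the two distributions (both contribute in 2-u steps):
  M: 0.2950×0.139129 = 0.041043
  M+2: 0.2950×0.467742 + 0.7050×0.139129 = 0.236070
  M+4: 0.2950×0.393129 + 0.7050×0.467742 = 0.445731
  M+6: 0.7050×0.393129 = 0.277156
Scale to base peak (0.445731) = 100: 9.21 : 52.96 : 100.00 : 62.18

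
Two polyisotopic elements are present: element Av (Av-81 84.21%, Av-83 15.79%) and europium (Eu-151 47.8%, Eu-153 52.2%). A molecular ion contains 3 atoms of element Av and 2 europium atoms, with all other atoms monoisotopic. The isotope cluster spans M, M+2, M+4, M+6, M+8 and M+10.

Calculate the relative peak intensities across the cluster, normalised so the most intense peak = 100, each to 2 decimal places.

Element Av pattern (n=3): 0.5971604 : 0.33591602 : 0.06298675 : 0.00393683
Europium pattern (n=2): 0.228484 : 0.499032 : 0.272484
Convolve the two distributions (both contribute in 2-u steps):
  M: 0.5971604×0.228484 = 0.136442
  M+2: 0.5971604×0.499032 + 0.33591602×0.228484 = 0.374754
  M+4: 0.5971604×0.272484 + 0.33591602×0.499032 + 0.06298675×0.228484 = 0.344741
  M+6: 0.33591602×0.272484 + 0.06298675×0.499032 + 0.00393683×0.228484 = 0.123864
  M+8: 0.06298675×0.272484 + 0.00393683×0.499032 = 0.019127
  M+10: 0.00393683×0.272484 = 0.001073
Scale to base peak (0.374754) = 100: 36.41 : 100.00 : 91.99 : 33.05 : 5.10 : 0.29

36.41 : 100.00 : 91.99 : 33.05 : 5.10 : 0.29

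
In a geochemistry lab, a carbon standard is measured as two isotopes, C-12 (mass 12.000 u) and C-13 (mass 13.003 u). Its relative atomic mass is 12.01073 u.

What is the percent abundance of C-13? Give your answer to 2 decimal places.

With x = fraction of C-12 (so C-13 is 1 − x):
12.000·x + 13.003·(1 − x) = 12.01073
(12.000 − 13.003)·x = 12.01073 − 13.003
x = -0.99227 / -1.003 = 0.98930 → 98.93% C-12, 1.07% C-13.

1.07%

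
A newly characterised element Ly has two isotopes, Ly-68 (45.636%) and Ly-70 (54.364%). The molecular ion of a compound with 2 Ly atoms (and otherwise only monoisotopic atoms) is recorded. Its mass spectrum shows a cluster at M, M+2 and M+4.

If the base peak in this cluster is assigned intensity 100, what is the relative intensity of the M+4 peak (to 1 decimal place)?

59.6

(0.45636 + 0.54364)^2 gives M 0.2083, M+2 0.4962, M+4 0.2955; the largest is M+2.
P(M+2) = C(2,1) × 0.45636^1 × 0.54364^1 = 2 × 0.45636 × 0.54364 = 0.496191 (base)
P(M+4) = C(2,2) × 0.45636^0 × 0.54364^2 = 1 × 1.0000 × 0.29554445 = 0.295544
Relative intensity = 0.295544 / 0.496191 × 100 = 59.6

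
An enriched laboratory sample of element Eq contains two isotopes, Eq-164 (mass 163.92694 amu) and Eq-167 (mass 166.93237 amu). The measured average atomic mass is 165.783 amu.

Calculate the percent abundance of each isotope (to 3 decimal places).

Eq-164: 38.243%, Eq-167: 61.757%

With x = fraction of Eq-164 (so Eq-167 is 1 − x):
163.92694·x + 166.93237·(1 − x) = 165.783
(163.92694 − 166.93237)·x = 165.783 − 166.93237
x = -1.14937 / -3.00543 = 0.38243 → 38.243% Eq-164, 61.757% Eq-167.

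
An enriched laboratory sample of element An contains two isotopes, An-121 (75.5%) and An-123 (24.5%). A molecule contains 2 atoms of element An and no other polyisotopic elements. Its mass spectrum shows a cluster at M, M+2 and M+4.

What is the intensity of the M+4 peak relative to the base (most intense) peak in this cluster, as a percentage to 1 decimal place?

10.5%

(0.755 + 0.245)^2 gives M 0.5700, M+2 0.3700, M+4 0.0600; the largest is M.
P(M) = C(2,0) × 0.755^2 × 0.245^0 = 1 × 0.570025 × 1.0000 = 0.570025 (base)
P(M+4) = C(2,2) × 0.755^0 × 0.245^2 = 1 × 1.0000 × 0.060025 = 0.060025
Relative intensity = 0.060025 / 0.570025 × 100 = 10.5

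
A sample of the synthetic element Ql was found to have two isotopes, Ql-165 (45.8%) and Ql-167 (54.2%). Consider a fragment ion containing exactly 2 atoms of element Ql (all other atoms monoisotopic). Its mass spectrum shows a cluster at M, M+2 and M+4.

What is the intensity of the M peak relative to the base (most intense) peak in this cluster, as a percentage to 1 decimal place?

42.3%

Binomial terms of (0.458 + 0.542)^2: M 0.2098, M+2 0.4965, M+4 0.2938 → M+2 is the base peak.
P(M+2) = C(2,1) × 0.458^1 × 0.542^1 = 2 × 0.4580 × 0.5420 = 0.496472 (base)
P(M) = C(2,0) × 0.458^2 × 0.542^0 = 1 × 0.209764 × 1.0000 = 0.209764
Relative intensity = 0.209764 / 0.496472 × 100 = 42.3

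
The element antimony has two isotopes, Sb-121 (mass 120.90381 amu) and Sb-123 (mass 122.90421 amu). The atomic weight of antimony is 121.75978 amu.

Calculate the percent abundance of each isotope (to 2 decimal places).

Let x be the fractional abundance of Sb-121; then Sb-123 has abundance 1 − x.
120.90381·x + 122.90421·(1 − x) = 121.75978
(120.90381 − 122.90421)·x = 121.75978 − 122.90421
x = -1.14443 / -2.00040 = 0.57210 → 57.21% Sb-121, 42.79% Sb-123.

Sb-121: 57.21%, Sb-123: 42.79%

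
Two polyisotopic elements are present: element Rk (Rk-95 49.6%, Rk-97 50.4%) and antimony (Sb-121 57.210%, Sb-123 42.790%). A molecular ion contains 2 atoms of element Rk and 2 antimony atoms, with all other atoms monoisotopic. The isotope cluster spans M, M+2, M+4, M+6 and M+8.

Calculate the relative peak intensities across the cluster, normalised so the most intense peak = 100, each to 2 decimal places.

Element Rk pattern (n=2): 0.246016 : 0.499968 : 0.254016
Antimony pattern (n=2): 0.32729841 : 0.48960318 : 0.18309841
Convolve the two distributions (both contribute in 2-u steps):
  M: 0.246016×0.32729841 = 0.080521
  M+2: 0.246016×0.48960318 + 0.499968×0.32729841 = 0.284089
  M+4: 0.246016×0.18309841 + 0.499968×0.48960318 + 0.254016×0.32729841 = 0.372970
  M+6: 0.499968×0.18309841 + 0.254016×0.48960318 = 0.215910
  M+8: 0.254016×0.18309841 = 0.046510
Scale to base peak (0.372970) = 100: 21.59 : 76.17 : 100.00 : 57.89 : 12.47

21.59 : 76.17 : 100.00 : 57.89 : 12.47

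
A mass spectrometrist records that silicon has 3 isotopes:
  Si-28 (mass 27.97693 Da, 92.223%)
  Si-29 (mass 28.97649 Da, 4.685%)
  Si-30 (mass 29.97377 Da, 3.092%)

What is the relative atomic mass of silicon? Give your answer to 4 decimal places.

28.0855 Da

The abundance-weighted mean is 0.92223 × 27.97693 + 0.04685 × 28.97649 + 0.03092 × 29.97377
= 25.801164 + 1.357549 + 0.926789 = 28.085502 Da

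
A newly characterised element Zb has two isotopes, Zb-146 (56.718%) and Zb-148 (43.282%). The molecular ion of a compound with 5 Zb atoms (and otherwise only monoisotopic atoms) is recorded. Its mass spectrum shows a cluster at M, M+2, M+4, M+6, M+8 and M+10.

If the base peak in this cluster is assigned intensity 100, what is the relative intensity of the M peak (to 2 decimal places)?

17.17

Binomial terms of (0.56718 + 0.43282)^5: M 0.0587, M+2 0.2240, M+4 0.3418, M+6 0.2608, M+8 0.0995, M+10 0.0152 → M+4 is the base peak.
P(M+4) = C(5,2) × 0.56718^3 × 0.43282^2 = 10 × 0.18245792 × 0.18733315 = 0.341804 (base)
P(M) = C(5,0) × 0.56718^5 × 0.43282^0 = 1 × 0.05869546 × 1.0000 = 0.058695
Relative intensity = 0.058695 / 0.341804 × 100 = 17.17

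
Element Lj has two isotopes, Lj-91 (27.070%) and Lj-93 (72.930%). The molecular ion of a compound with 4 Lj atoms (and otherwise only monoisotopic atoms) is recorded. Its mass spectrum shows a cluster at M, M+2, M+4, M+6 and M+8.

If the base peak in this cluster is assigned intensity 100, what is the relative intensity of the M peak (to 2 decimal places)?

Binomial terms of (0.27070 + 0.72930)^4: M 0.0054, M+2 0.0579, M+4 0.2339, M+6 0.4200, M+8 0.2829 → M+6 is the base peak.
P(M+6) = C(4,3) × 0.27070^1 × 0.72930^3 = 4 × 0.2707 × 0.38789898 = 0.420017 (base)
P(M) = C(4,0) × 0.27070^4 × 0.72930^0 = 1 × 0.00536974 × 1.0000 = 0.005370
Relative intensity = 0.005370 / 0.420017 × 100 = 1.28

1.28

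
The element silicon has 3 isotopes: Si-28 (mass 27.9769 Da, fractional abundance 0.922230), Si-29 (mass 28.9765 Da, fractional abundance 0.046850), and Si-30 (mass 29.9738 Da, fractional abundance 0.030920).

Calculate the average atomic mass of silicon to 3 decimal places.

28.085 Da

Average mass = Σ (abundance × isotope mass) = 0.922230 × 27.9769 + 0.046850 × 28.9765 + 0.030920 × 29.9738
= 25.80114 + 1.35755 + 0.92679 = 28.08548 Da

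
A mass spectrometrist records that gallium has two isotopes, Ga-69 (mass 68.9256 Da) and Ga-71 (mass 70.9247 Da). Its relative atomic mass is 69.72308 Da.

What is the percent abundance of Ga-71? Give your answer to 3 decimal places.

39.892%

Let x be the fractional abundance of Ga-69; then Ga-71 has abundance 1 − x.
68.9256·x + 70.9247·(1 − x) = 69.72308
(68.9256 − 70.9247)·x = 69.72308 − 70.9247
x = -1.20162 / -1.9991 = 0.60108 → 60.108% Ga-69, 39.892% Ga-71.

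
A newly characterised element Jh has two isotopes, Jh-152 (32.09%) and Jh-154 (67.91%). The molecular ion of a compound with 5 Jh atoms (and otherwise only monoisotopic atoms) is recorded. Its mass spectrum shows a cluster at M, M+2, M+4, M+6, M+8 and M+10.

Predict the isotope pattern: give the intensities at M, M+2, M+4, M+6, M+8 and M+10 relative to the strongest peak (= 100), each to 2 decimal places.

The 5 Jh atoms are independent, so intensities follow the terms of (0.3209 + 0.6791)^5.
P(M) = 0.3209^5 = 0.003403
P(M+2) = 5 × 0.3209^4 × 0.6791^1 = 0.036007
P(M+4) = 10 × 0.3209^3 × 0.6791^2 = 0.152397
P(M+6) = 10 × 0.3209^2 × 0.6791^3 = 0.322508
P(M+8) = 5 × 0.3209^1 × 0.6791^4 = 0.341252
P(M+10) = 0.6791^5 = 0.144434
The M+8 peak is largest (0.341252); scaling to 100 gives 1.00 : 10.55 : 44.66 : 94.51 : 100.00 : 42.32.

1.00 : 10.55 : 44.66 : 94.51 : 100.00 : 42.32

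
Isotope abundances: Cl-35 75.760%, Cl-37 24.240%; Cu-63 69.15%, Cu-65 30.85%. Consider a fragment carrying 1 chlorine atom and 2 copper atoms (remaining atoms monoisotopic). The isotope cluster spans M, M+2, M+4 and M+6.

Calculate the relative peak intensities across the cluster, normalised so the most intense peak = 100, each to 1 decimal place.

Chlorine pattern (n=1): 0.7576 : 0.2424
Copper pattern (n=2): 0.47817225 : 0.4266555 : 0.09517225
Convolve the two distributions (both contribute in 2-u steps):
  M: 0.7576×0.47817225 = 0.362263
  M+2: 0.7576×0.4266555 + 0.2424×0.47817225 = 0.439143
  M+4: 0.7576×0.09517225 + 0.2424×0.4266555 = 0.175524
  M+6: 0.2424×0.09517225 = 0.023070
Scale to base peak (0.439143) = 100: 82.5 : 100.0 : 40.0 : 5.3

82.5 : 100.0 : 40.0 : 5.3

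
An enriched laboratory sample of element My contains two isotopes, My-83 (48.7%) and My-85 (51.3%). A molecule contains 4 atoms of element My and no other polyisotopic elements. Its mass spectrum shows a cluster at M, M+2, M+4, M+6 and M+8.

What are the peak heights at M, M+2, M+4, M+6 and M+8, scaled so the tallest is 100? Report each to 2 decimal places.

Each My atom is independently My-83 (p = 0.487) or My-85 (q = 0.513); the cluster is the binomial expansion (p + q)^4.
P(M) = 0.487^4 = 0.056249
P(M+2) = 4 × 0.487^3 × 0.513^1 = 0.237009
P(M+4) = 6 × 0.487^2 × 0.513^2 = 0.374493
P(M+6) = 4 × 0.487^1 × 0.513^3 = 0.262991
P(M+8) = 0.513^4 = 0.069258
The M+4 peak is largest (0.374493); scaling to 100 gives 15.02 : 63.29 : 100.00 : 70.23 : 18.49.

15.02 : 63.29 : 100.00 : 70.23 : 18.49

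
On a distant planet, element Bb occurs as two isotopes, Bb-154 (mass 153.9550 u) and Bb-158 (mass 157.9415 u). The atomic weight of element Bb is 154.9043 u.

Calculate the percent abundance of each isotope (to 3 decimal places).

Writing the weighted mean with unknown fraction x of Bb-154:
153.9550·x + 157.9415·(1 − x) = 154.9043
(153.9550 − 157.9415)·x = 154.9043 − 157.9415
x = -3.0372 / -3.9865 = 0.76187 → 76.187% Bb-154, 23.813% Bb-158.

Bb-154: 76.187%, Bb-158: 23.813%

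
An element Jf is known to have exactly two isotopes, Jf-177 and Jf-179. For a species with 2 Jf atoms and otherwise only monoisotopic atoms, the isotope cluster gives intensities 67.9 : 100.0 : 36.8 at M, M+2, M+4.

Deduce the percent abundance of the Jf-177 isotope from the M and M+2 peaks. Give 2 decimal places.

Let p = fractional abundance of Jf-177. I(M+2)/I(M) = [C(2,1)·p^1·(1−p)] / p^2 = 2·(1−p)/p = 100.0/67.9 = 1.4728
(1−p)/p = 1.4728/2 = 0.7364  ⇒  p = 1/(1 + 0.7364) = 0.5759
Jf-177: 57.59%, Jf-179: 42.41%.

57.59%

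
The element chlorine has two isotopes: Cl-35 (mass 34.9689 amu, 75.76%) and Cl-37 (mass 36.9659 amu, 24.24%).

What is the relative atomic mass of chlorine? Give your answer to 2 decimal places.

35.45 amu

Weight each isotope mass by its fractional abundance: 0.7576 × 34.9689 + 0.2424 × 36.9659
= 26.49244 + 8.96053 = 35.45297 amu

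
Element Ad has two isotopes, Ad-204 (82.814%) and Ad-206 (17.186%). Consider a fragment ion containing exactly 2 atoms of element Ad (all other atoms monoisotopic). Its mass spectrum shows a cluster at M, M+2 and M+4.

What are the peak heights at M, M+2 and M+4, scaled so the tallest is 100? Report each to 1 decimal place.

Each Ad atom is independently Ad-204 (p = 0.82814) or Ad-206 (q = 0.17186); the cluster is the binomial expansion (p + q)^2.
P(M) = 0.82814^2 = 0.685816
P(M+2) = 2 × 0.82814^1 × 0.17186^1 = 0.284648
P(M+4) = 0.17186^2 = 0.029536
The M peak is largest (0.685816); scaling to 100 gives 100.0 : 41.5 : 4.3.

100.0 : 41.5 : 4.3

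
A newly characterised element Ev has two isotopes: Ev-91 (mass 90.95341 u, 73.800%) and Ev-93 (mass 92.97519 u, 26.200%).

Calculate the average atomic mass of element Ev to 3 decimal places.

Weight each isotope mass by its fractional abundance: 0.73800 × 90.95341 + 0.26200 × 92.97519
= 67.123617 + 24.359500 = 91.483117 u

91.483 u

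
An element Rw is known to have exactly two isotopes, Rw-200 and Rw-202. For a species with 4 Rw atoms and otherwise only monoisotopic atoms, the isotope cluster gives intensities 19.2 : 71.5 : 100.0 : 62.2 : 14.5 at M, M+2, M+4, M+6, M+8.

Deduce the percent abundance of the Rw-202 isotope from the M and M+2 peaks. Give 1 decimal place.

48.2%

Let p = fractional abundance of Rw-200. I(M+2)/I(M) = [C(4,1)·p^3·(1−p)] / p^4 = 4·(1−p)/p = 71.5/19.2 = 3.7240
(1−p)/p = 3.7240/4 = 0.9310  ⇒  p = 1/(1 + 0.9310) = 0.5179
Rw-200: 51.8%, Rw-202: 48.2%.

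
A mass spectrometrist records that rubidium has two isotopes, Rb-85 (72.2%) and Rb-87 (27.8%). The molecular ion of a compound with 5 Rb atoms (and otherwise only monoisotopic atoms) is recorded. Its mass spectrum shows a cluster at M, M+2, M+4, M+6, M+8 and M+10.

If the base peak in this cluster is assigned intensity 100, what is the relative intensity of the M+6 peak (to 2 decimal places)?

29.65

Term probabilities: M 0.1962, M+2 0.3777, M+4 0.2909, M+6 0.1120, M+8 0.0216, M+10 0.0017. Base peak = M+2.
P(M+2) = C(5,1) × 0.722^4 × 0.278^1 = 5 × 0.27173701 × 0.2780 = 0.377714 (base)
P(M+6) = C(5,3) × 0.722^2 × 0.278^3 = 10 × 0.521284 × 0.02148495 = 0.111998
Relative intensity = 0.111998 / 0.377714 × 100 = 29.65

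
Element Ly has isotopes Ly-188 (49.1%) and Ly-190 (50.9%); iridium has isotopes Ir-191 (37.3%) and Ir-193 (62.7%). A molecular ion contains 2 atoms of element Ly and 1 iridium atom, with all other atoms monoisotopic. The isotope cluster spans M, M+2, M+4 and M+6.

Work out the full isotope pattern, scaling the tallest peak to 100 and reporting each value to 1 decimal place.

21.9 : 82.3 : 100.0 : 39.6

Element Ly pattern (n=2): 0.241081 : 0.499838 : 0.259081
Iridium pattern (n=1): 0.3730 : 0.6270
Convolve the two distributions (both contribute in 2-u steps):
  M: 0.241081×0.3730 = 0.089923
  M+2: 0.241081×0.6270 + 0.499838×0.3730 = 0.337597
  M+4: 0.499838×0.6270 + 0.259081×0.3730 = 0.410036
  M+6: 0.259081×0.6270 = 0.162444
Scale to base peak (0.410036) = 100: 21.9 : 82.3 : 100.0 : 39.6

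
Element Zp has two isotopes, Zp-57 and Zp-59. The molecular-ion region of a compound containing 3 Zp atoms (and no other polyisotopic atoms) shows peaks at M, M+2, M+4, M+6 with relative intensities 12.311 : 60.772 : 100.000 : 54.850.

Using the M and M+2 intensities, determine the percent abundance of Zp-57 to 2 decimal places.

Write p for the Zp-57 fraction. I(M+2)/I(M) = [C(3,1)·p^2·(1−p)] / p^3 = 3·(1−p)/p = 60.772/12.311 = 4.9364
(1−p)/p = 4.9364/3 = 1.6455  ⇒  p = 1/(1 + 1.6455) = 0.3780
Zp-57: 37.80%, Zp-59: 62.20%.

37.80%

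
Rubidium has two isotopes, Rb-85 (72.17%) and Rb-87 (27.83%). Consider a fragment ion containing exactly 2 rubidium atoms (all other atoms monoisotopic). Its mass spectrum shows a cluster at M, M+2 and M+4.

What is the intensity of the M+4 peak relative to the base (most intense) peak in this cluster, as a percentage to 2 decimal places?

14.87%

(0.7217 + 0.2783)^2 gives M 0.5209, M+2 0.4017, M+4 0.0775; the largest is M.
P(M) = C(2,0) × 0.7217^2 × 0.2783^0 = 1 × 0.52085089 × 1.0000 = 0.520851 (base)
P(M+4) = C(2,2) × 0.7217^0 × 0.2783^2 = 1 × 1.0000 × 0.07745089 = 0.077451
Relative intensity = 0.077451 / 0.520851 × 100 = 14.87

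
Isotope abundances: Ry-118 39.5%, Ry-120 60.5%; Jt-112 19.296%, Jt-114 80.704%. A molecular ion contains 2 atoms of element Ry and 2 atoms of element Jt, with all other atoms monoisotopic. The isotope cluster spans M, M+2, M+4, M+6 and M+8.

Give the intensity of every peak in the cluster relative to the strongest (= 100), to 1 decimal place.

Element Ry pattern (n=2): 0.156025 : 0.47795 : 0.366025
Element Jt pattern (n=2): 0.03723356 : 0.31145288 : 0.65131356
Convolve the two distributions (both contribute in 2-u steps):
  M: 0.156025×0.03723356 = 0.005809
  M+2: 0.156025×0.31145288 + 0.47795×0.03723356 = 0.066390
  M+4: 0.156025×0.65131356 + 0.47795×0.31145288 + 0.366025×0.03723356 = 0.264109
  M+6: 0.47795×0.65131356 + 0.366025×0.31145288 = 0.425295
  M+8: 0.366025×0.65131356 = 0.238397
Scale to base peak (0.425295) = 100: 1.4 : 15.6 : 62.1 : 100.0 : 56.1

1.4 : 15.6 : 62.1 : 100.0 : 56.1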